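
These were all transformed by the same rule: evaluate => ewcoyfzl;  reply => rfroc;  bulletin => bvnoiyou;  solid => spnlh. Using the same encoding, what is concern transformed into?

cppfiwt

Each letter shifts forward by its position index (0, 1, 2, …) — the shift grows by one for each successive letter.
Applying it to concern: c+0=c, o+1=p, n+2=p, c+3=f, e+4=i, r+5=w, n+6=t.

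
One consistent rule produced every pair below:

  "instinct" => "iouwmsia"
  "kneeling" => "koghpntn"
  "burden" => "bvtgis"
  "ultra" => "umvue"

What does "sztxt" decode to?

In instinct: i→i is +0, n→o is +1, s→u is +2, t→w is +3 — the shift increases by 1 each position. Each letter shifts forward by its position index (0, 1, 2, …) — the shift grows by one for each successive letter.
Undoing it on sztxt: s−0=s, z−1=y, t−2=r, x−3=u, t−4=p.

syrup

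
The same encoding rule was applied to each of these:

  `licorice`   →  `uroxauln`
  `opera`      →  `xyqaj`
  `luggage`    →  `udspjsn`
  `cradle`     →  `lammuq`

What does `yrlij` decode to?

pizza

A repeating key of period 3 is used — shifts +9, +9, +12 over and over.
Decoding yrlij: y−9=p, r−9=i, l−12=z, i−9=z, j−9=a.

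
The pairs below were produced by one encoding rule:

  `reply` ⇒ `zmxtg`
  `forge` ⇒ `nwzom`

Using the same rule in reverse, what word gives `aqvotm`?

Every letter moves 8 places later in the alphabet, wrapping around z→a.
Decoding aqvotm: a−8=s, q−8=i, v−8=n, o−8=g, t−8=l, m−8=e.

single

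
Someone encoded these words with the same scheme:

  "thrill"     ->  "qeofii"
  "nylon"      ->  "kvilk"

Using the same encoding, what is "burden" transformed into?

Compare letters: t→q is +23, h→e is +23, r→o is +23 — a constant shift. Every letter moves 23 places later in the alphabet, wrapping around z→a.
Applying it to burden: b+23=y, u+23=r, r+23=o, d+23=a, e+23=b, n+23=k.

yroabk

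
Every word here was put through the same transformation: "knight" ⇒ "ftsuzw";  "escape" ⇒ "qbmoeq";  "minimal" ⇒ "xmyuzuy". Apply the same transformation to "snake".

The output letters match the input read backwards, each shifted +12: knight reversed is thgink. Read the word backwards and shift each letter +12.
Applying it to snake: reverse → ekans; then shift: e+12=q, k+12=w, a+12=m, n+12=z, s+12=e.

qwmze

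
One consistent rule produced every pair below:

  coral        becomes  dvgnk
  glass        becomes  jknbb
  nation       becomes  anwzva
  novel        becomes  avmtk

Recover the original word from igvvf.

broom

c(2)→d(3) and o(14)→v(21) fit y≡21x+13 (mod 26); the inverse of 21 mod 26 is 5. Treating letters as 0–25, the rule is x ↦ 21x + 13 (mod 26).
Decoding igvvf: i(8)→5·(8−13)≡1=b; g(6)→5·(6−13)≡17=r; v(21)→5·(21−13)≡14=o; v(21)→5·(21−13)≡14=o; f(5)→5·(5−13)≡12=m (all mod 26).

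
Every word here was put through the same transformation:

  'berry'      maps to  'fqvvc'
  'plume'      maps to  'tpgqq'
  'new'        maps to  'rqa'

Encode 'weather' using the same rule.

Two shifts are in play — +12 for a/e/i/o/u, +4 for every other letter.
On weather: w(cons)+4=a, e(vowel)+12=q, a(vowel)+12=m, t(cons)+4=x, h(cons)+4=l, e(vowel)+12=q, r(cons)+4=v.

aqmxlqv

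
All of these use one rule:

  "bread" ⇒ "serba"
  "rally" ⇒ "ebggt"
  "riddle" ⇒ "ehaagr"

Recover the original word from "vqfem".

short

b(1)→s(18) and r(17)→e(4) fit y≡17x+1 (mod 26); the inverse of 17 mod 26 is 23. This is an affine cipher: with a=0,…,z=25, each position x becomes (17x+1) mod 26.
Decoding vqfem: v(21)→23·(21−1)≡18=s; q(16)→23·(16−1)≡7=h; f(5)→23·(5−1)≡14=o; e(4)→23·(4−1)≡17=r; m(12)→23·(12−1)≡19=t (all mod 26).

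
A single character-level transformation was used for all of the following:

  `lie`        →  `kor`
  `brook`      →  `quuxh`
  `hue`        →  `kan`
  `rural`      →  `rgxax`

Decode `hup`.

Two steps: reverse the string, then apply a Caesar shift of +6.
Reversing it on hup: shift back: h−6=b, u−6=o, p−6=j → boj; then reverse → job.

job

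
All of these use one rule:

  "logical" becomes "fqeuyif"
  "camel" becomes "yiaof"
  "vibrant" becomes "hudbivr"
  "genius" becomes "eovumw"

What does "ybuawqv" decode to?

crimson

l(11)→f(5) and o(14)→q(16) fit y≡21x+8 (mod 26); the inverse of 21 mod 26 is 5. Treating letters as 0–25, the rule is x ↦ 21x + 8 (mod 26).
Reversing it on ybuawqv: y(24)→5·(24−8)≡2=c; b(1)→5·(1−8)≡17=r; u(20)→5·(20−8)≡8=i; a(0)→5·(0−8)≡12=m; w(22)→5·(22−8)≡18=s; q(16)→5·(16−8)≡14=o; v(21)→5·(21−8)≡13=n (all mod 26).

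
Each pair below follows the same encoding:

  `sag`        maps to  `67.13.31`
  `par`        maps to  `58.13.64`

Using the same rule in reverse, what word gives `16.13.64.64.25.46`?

With a=1..z=26, the number is 3·pos + 10.
Decoding 16.13.64.64.25.46: 16→(16−10)÷3=2=b, 13→(13−10)÷3=1=a, 64→(64−10)÷3=18=r, 64→(64−10)÷3=18=r, 25→(25−10)÷3=5=e, 46→(46−10)÷3=12=l.

barrel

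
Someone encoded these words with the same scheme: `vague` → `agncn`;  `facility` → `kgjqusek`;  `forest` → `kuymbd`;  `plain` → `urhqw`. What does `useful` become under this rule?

In vague: v→a is +5, a→g is +6, g→n is +7, u→c is +8 — the shift increases by 1 each position. Each letter shifts forward by (position + 5), i.e. 5, 6, 7, … — the shift grows by one for each successive letter.
On useful: u+5=z, s+6=y, e+7=l, f+8=n, u+9=d, l+10=v.

zylndv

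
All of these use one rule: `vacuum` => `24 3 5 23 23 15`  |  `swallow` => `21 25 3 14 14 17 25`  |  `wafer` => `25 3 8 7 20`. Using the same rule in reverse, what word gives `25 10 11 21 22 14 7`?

whistle

v is letter #22 and maps to 24: an offset of 2. Letters become their 1-based position plus 2 (so a→3, b→4, …).
Decoding 25 10 11 21 22 14 7: 25→(25−2)÷1=23=w, 10→(10−2)÷1=8=h, 11→(11−2)÷1=9=i, 21→(21−2)÷1=19=s, 22→(22−2)÷1=20=t, 14→(14−2)÷1=12=l, 7→(7−2)÷1=5=e.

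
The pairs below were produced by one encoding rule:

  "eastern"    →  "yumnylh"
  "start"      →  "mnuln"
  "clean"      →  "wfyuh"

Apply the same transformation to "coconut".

Compare letters: e→y is +20, a→u is +20, s→m is +20 — a constant shift. It's a constant shift of +20 (ROT20).
On coconut: c+20=w, o+20=i, c+20=w, o+20=i, n+20=h, u+20=o, t+20=n.

wiwihon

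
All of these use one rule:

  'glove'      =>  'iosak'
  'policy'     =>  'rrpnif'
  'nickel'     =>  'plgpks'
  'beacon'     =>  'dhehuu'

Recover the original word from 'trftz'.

The shift increases by 1 at each position, starting from +2: 2, 3, 4, ….
Reversing it on trftz: t−2=r, r−3=o, f−4=b, t−5=o, z−6=t.

robot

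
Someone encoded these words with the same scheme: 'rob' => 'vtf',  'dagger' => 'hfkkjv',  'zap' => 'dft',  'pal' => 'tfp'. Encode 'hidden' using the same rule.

lnhhjr

The shift depends on letter class: consonant r→v is +4, but vowel o→t is +5. Two shifts are in play — +5 for a/e/i/o/u, +4 for every other letter.
On hidden: h(cons)+4=l, i(vowel)+5=n, d(cons)+4=h, d(cons)+4=h, e(vowel)+5=j, n(cons)+4=r.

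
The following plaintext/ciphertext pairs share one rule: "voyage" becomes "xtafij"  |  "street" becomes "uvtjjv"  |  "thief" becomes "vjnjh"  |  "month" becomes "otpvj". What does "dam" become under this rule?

ffo

Two shifts are in play — +5 for a/e/i/o/u, +2 for every other letter.
For dam: d(cons)+2=f, a(vowel)+5=f, m(cons)+2=o.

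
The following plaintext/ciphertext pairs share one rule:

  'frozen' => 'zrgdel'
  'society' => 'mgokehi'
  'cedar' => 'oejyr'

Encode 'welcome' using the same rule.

sevogqe

f(5)→z(25) and r(17)→r(17) fit y≡21x+24 (mod 26); the inverse of 21 mod 26 is 5. This is an affine cipher: with a=0,…,z=25, each position x becomes (21x+24) mod 26.
For welcome: w(22)→21·22+24≡18=s; e(4)→21·4+24≡4=e; l(11)→21·11+24≡21=v; c(2)→21·2+24≡14=o; o(14)→21·14+24≡6=g; m(12)→21·12+24≡16=q; e(4)→21·4+24≡4=e (all mod 26).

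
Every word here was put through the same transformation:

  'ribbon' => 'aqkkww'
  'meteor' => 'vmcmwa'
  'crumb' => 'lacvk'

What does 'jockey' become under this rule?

The shift depends on letter class: consonant r→a is +9, but vowel i→q is +8. Two shifts are in play — +8 for a/e/i/o/u, +9 for every other letter.
Applying it to jockey: j(cons)+9=s, o(vowel)+8=w, c(cons)+9=l, k(cons)+9=t, e(vowel)+8=m, y(cons)+9=h.

swltmh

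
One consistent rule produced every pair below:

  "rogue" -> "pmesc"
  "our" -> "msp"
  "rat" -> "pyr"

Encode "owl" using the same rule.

Compare letters: r→p is +24, o→m is +24, g→e is +24 — a constant shift. It's a constant shift of +24 (ROT24).
Applying it to owl: o+24=m, w+24=u, l+24=j.

muj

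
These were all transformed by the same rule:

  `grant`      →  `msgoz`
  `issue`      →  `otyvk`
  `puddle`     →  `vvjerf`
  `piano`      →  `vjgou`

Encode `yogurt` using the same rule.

epmvxu

Shifts by position in grant: pos 0: g→m (+6), pos 1: r→s (+1), pos 2: a→g (+6), pos 3: n→o (+1) — repeating every 2. The shifts repeat in a cycle of length 2: positions 0,1,… shift by +6, +1, then the pattern repeats.
For yogurt: y+6=e, o+1=p, g+6=m, u+1=v, r+6=x, t+1=u.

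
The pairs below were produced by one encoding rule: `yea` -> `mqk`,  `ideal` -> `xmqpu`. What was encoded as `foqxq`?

The output letters match the input read backwards, each shifted +12: yea reversed is aey. The word is reversed, then every letter is shifted forward by 12.
Reversing it on foqxq: shift back: f−12=t, o−12=c, q−12=e, x−12=l, q−12=e → tcele; then reverse → elect.

elect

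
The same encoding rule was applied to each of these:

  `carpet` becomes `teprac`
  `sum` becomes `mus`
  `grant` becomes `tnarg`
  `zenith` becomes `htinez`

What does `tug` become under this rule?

The output letters match the input read backwards: carpet reversed is teprac. It's just the letters in reverse order.
Applying it to tug: reverse → gut.

gut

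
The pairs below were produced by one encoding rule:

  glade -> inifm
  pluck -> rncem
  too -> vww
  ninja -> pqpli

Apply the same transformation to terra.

The shift depends on letter class: consonant g→i is +2, but vowel a→i is +8. Vowels shift forward by 8 and consonants shift forward by 2.
For terra: t(cons)+2=v, e(vowel)+8=m, r(cons)+2=t, r(cons)+2=t, a(vowel)+8=i.

vmtti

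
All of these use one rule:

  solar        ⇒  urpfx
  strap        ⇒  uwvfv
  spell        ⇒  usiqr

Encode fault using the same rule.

In solar: s→u is +2, o→r is +3, l→p is +4, a→f is +5 — the shift increases by 1 each position. The shift increases by 1 at each position, starting from +2: 2, 3, 4, ….
For fault: f+2=h, a+3=d, u+4=y, l+5=q, t+6=z.

hdyqz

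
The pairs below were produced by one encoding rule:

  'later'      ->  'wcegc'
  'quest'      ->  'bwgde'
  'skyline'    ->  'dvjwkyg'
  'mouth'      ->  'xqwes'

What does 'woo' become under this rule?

The shift depends on letter class: consonant l→w is +11, but vowel a→c is +2. The rule splits by letter class: vowels +2, consonants +11.
On woo: w(cons)+11=h, o(vowel)+2=q, o(vowel)+2=q.

hqq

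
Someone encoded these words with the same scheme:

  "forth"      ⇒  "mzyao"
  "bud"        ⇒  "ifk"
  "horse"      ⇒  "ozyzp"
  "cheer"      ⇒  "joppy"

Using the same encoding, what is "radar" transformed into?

ylkly

The shift depends on letter class: consonant f→m is +7, but vowel o→z is +11. Two shifts are in play — +11 for a/e/i/o/u, +7 for every other letter.
On radar: r(cons)+7=y, a(vowel)+11=l, d(cons)+7=k, a(vowel)+11=l, r(cons)+7=y.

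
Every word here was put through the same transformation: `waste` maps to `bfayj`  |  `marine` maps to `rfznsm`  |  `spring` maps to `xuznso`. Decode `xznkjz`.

It's a Vigenère-style cipher with numeric key [5,5,8]: position i shifts by key[i mod 3].
Decoding xznkjz: x−5=s, z−5=u, n−8=f, k−5=f, j−5=e, z−8=r.

suffer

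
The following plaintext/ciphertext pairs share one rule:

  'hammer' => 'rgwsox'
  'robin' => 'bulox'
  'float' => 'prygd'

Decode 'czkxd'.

Shifts by position in hammer: pos 0: h→r (+10), pos 1: a→g (+6), pos 2: m→w (+10), pos 3: m→s (+6) — repeating every 2. The shifts repeat in a cycle of length 2: positions 0,1,… shift by +10, +6, then the pattern repeats.
Decoding czkxd: c−10=s, z−6=t, k−10=a, x−6=r, d−10=t.

start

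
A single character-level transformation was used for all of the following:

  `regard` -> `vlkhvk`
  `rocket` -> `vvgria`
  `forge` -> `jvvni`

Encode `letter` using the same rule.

Shifts by position in regard: pos 0: r→v (+4), pos 1: e→l (+7), pos 2: g→k (+4), pos 3: a→h (+7) — repeating every 2. It's a Vigenère-style cipher with numeric key [4,7]: position i shifts by key[i mod 2].
On letter: l+4=p, e+7=l, t+4=x, t+7=a, e+4=i, r+7=y.

plxaiy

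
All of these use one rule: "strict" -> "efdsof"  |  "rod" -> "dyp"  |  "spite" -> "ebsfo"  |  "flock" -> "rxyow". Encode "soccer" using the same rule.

The rule splits by letter class: vowels +10, consonants +12.
For soccer: s(cons)+12=e, o(vowel)+10=y, c(cons)+12=o, c(cons)+12=o, e(vowel)+10=o, r(cons)+12=d.

eyoood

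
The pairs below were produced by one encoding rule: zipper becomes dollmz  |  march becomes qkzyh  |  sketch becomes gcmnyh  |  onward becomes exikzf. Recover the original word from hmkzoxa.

z(25)→d(3) and i(8)→o(14) fit y≡7x+10 (mod 26); the inverse of 7 mod 26 is 15. Treating letters as 0–25, the rule is x ↦ 7x + 10 (mod 26).
Undoing it on hmkzoxa: h(7)→15·(7−10)≡7=h; m(12)→15·(12−10)≡4=e; k(10)→15·(10−10)≡0=a; z(25)→15·(25−10)≡17=r; o(14)→15·(14−10)≡8=i; x(23)→15·(23−10)≡13=n; a(0)→15·(0−10)≡6=g (all mod 26).

hearing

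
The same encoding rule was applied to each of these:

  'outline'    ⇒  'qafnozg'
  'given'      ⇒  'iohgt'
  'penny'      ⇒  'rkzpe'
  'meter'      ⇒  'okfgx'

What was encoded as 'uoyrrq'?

Shifts by position in outline: pos 0: o→q (+2), pos 1: u→a (+6), pos 2: t→f (+12), pos 3: l→n (+2), pos 4: i→o (+6), pos 5: n→z (+12) — repeating every 3. A repeating key of period 3 is used — shifts +2, +6, +12 over and over.
Reversing it on uoyrrq: u−2=s, o−6=i, y−12=m, r−2=p, r−6=l, q−12=e.

simple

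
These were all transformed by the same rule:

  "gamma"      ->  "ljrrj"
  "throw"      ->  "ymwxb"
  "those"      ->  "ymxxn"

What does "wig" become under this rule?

The shift depends on letter class: consonant g→l is +5, but vowel a→j is +9. Two shifts are in play — +9 for a/e/i/o/u, +5 for every other letter.
On wig: w(cons)+5=b, i(vowel)+9=r, g(cons)+5=l.

brl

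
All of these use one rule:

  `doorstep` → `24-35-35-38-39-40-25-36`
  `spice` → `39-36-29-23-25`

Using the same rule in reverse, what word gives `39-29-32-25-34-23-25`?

silence

d is letter #4 and maps to 24: an offset of 20. Letters become their 1-based position plus 20 (so a→21, b→22, …).
Undoing it on 39-29-32-25-34-23-25: 39→(39−20)÷1=19=s, 29→(29−20)÷1=9=i, 32→(32−20)÷1=12=l, 25→(25−20)÷1=5=e, 34→(34−20)÷1=14=n, 23→(23−20)÷1=3=c, 25→(25−20)÷1=5=e.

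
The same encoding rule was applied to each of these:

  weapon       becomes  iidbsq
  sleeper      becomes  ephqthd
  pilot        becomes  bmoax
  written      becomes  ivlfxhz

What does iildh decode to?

Shifts by position in weapon: pos 0: w→i (+12), pos 1: e→i (+4), pos 2: a→d (+3), pos 3: p→b (+12), pos 4: o→s (+4), pos 5: n→q (+3) — repeating every 3. It's a Vigenère-style cipher with numeric key [12,4,3]: position i shifts by key[i mod 3].
Decoding iildh: i−12=w, i−4=e, l−3=i, d−12=r, h−4=d.

weird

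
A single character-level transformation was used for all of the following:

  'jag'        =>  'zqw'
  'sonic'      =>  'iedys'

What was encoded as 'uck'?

emu

Compare letters: j→z is +16, a→q is +16, g→w is +16 — a constant shift. Each letter is shifted forward by 16 in the alphabet (a Caesar shift of +16).
Undoing it on uck: u−16=e, c−16=m, k−16=u.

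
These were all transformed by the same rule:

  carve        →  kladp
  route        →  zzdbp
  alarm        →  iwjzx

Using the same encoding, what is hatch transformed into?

plcks

The shifts repeat in a cycle of length 3: positions 0,1,… shift by +8, +11, +9, then the pattern repeats.
Applying it to hatch: h+8=p, a+11=l, t+9=c, c+8=k, h+11=s.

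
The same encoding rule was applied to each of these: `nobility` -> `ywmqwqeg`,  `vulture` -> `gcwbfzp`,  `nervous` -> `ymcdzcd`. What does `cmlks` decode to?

reach

Shifts by position in nobility: pos 0: n→y (+11), pos 1: o→w (+8), pos 2: b→m (+11), pos 3: i→q (+8) — repeating every 2. It's a Vigenère-style cipher with numeric key [11,8]: position i shifts by key[i mod 2].
Undoing it on cmlks: c−11=r, m−8=e, l−11=a, k−8=c, s−11=h.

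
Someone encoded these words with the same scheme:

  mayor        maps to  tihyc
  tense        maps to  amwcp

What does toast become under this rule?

awjce

In mayor: m→t is +7, a→i is +8, y→h is +9, o→y is +10 — the shift increases by 1 each position. The shift increases by 1 at each position, starting from +7: 7, 8, 9, ….
On toast: t+7=a, o+8=w, a+9=j, s+10=c, t+11=e.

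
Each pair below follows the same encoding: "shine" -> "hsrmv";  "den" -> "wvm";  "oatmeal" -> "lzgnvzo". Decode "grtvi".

Each pair mirrors across the alphabet (s↔h, h↔s, i↔r): positions sum to 25. This is the alphabet-reversal cipher (Atbash): a becomes z, b becomes y, etc.
Decoding grtvi: g↔t, r↔i, t↔g, v↔e, i↔r.

tiger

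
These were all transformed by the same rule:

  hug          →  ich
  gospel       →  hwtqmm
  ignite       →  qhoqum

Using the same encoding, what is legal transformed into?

mmhim

The shift depends on letter class: consonant h→i is +1, but vowel u→c is +8. The rule splits by letter class: vowels +8, consonants +1.
Applying it to legal: l(cons)+1=m, e(vowel)+8=m, g(cons)+1=h, a(vowel)+8=i, l(cons)+1=m.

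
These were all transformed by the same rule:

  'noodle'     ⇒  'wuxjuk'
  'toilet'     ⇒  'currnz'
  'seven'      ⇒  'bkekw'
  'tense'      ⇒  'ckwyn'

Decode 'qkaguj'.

herald

It's a Vigenère-style cipher with numeric key [9,6]: position i shifts by key[i mod 2].
Undoing it on qkaguj: q−9=h, k−6=e, a−9=r, g−6=a, u−9=l, j−6=d.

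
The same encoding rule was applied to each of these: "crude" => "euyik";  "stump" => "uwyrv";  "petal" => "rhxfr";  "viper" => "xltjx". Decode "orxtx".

In crude: c→e is +2, r→u is +3, u→y is +4, d→i is +5 — the shift increases by 1 each position. Letter i (0-indexed) is shifted by i+2, so successive shifts are 2, 3, 4, ….
Reversing it on orxtx: o−2=m, r−3=o, x−4=t, t−5=o, x−6=r.

motor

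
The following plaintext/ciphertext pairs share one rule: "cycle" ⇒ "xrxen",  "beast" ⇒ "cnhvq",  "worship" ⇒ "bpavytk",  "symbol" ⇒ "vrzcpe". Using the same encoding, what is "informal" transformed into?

tuipazhe

Treating letters as 0–25, the rule is x ↦ 21x + 7 (mod 26).
On informal: i(8)→21·8+7≡19=t; n(13)→21·13+7≡20=u; f(5)→21·5+7≡8=i; o(14)→21·14+7≡15=p; r(17)→21·17+7≡0=a; m(12)→21·12+7≡25=z; a(0)→21·0+7≡7=h; l(11)→21·11+7≡4=e (all mod 26).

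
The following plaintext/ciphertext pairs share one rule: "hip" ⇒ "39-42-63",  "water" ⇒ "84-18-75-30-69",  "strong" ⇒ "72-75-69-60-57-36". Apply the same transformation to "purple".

63-78-69-63-51-30

h(#8)→39 and i(#9)→42: differences scale by 3, so n = 3·pos + 15. With a=1..z=26, the number is 3·pos + 15.
For purple: p=16→63, u=21→78, r=18→69, p=16→63, l=12→51, e=5→30.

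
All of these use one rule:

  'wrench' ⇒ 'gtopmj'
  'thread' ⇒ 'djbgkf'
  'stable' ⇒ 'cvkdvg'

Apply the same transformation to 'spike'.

A repeating key of period 2 is used — shifts +10, +2 over and over.
Applying it to spike: s+10=c, p+2=r, i+10=s, k+2=m, e+10=o.

crsmo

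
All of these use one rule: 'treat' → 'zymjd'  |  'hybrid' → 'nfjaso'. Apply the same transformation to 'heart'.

nliad

In treat: t→z is +6, r→y is +7, e→m is +8, a→j is +9 — the shift increases by 1 each position. Each letter shifts forward by (position + 6), i.e. 6, 7, 8, … — the shift grows by one for each successive letter.
Applying it to heart: h+6=n, e+7=l, a+8=i, r+9=a, t+10=d.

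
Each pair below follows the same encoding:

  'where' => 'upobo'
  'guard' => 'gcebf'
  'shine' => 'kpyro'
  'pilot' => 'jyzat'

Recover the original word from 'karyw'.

sonic

w(22)→u(20) and h(7)→p(15) fit y≡9x+4 (mod 26); the inverse of 9 mod 26 is 3. Treating letters as 0–25, the rule is x ↦ 9x + 4 (mod 26).
Reversing it on karyw: k(10)→3·(10−4)≡18=s; a(0)→3·(0−4)≡14=o; r(17)→3·(17−4)≡13=n; y(24)→3·(24−4)≡8=i; w(22)→3·(22−4)≡2=c (all mod 26).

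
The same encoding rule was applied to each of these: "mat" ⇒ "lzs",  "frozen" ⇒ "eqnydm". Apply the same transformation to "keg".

Compare letters: m→l is +25, a→z is +25, t→s is +25 — a constant shift. This is a Caesar cipher with shift 25.
Applying it to keg: k+25=j, e+25=d, g+25=f.

jdf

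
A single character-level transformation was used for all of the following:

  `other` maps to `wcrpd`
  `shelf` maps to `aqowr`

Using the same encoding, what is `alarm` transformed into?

In other: o→w is +8, t→c is +9, h→r is +10, e→p is +11 — the shift increases by 1 each position. The shift increases by 1 at each position, starting from +8: 8, 9, 10, ….
Applying it to alarm: a+8=i, l+9=u, a+10=k, r+11=c, m+12=y.

iukcy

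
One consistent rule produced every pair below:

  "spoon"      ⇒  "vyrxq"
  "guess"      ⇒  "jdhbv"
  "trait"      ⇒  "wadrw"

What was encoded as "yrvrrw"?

vision

It's a Vigenère-style cipher with numeric key [3,9]: position i shifts by key[i mod 2].
Undoing it on yrvrrw: y−3=v, r−9=i, v−3=s, r−9=i, r−3=o, w−9=n.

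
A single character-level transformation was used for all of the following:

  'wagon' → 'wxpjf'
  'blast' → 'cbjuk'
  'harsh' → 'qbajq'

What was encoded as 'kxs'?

The word is reversed, then every letter is shifted forward by 9.
Undoing it on kxs: shift back: k−9=b, x−9=o, s−9=j → boj; then reverse → job.

job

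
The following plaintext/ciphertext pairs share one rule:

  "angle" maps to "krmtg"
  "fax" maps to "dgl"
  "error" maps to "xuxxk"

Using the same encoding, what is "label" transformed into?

The word is reversed, then every letter is shifted forward by 6.
On label: reverse → lebal; then shift: l+6=r, e+6=k, b+6=h, a+6=g, l+6=r.

rkhgr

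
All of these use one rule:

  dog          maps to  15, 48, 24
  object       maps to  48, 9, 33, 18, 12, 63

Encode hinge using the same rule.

27, 30, 45, 24, 18

d(#4)→15 and o(#15)→48: differences scale by 3, so n = 3·pos + 3. The formula is n = 3×(alphabet index, a=1) + 3.
Applying it to hinge: h=8→27, i=9→30, n=14→45, g=7→24, e=5→18.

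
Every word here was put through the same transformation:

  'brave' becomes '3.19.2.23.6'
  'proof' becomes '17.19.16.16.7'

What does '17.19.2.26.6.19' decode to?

The number is (letter's place in the alphabet, a=1) + 1.
Decoding 17.19.2.26.6.19: 17→(17−1)÷1=16=p, 19→(19−1)÷1=18=r, 2→(2−1)÷1=1=a, 26→(26−1)÷1=25=y, 6→(6−1)÷1=5=e, 19→(19−1)÷1=18=r.

prayer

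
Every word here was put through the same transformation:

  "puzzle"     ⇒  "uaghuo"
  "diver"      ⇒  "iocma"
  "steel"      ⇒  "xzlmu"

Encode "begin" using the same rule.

The shift increases by 1 at each position, starting from +5: 5, 6, 7, ….
For begin: b+5=g, e+6=k, g+7=n, i+8=q, n+9=w.

gknqw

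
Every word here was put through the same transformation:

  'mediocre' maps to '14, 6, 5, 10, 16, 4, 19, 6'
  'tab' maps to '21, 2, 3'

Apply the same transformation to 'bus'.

m is letter #13 and maps to 14: an offset of 1. The number is (letter's place in the alphabet, a=1) + 1.
For bus: b=2→3, u=21→22, s=19→20.

3, 22, 20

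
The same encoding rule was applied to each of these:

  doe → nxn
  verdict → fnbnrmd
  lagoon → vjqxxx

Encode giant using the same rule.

qrjxd

The shift depends on letter class: consonant d→n is +10, but vowel o→x is +9. Vowels shift forward by 9 and consonants shift forward by 10.
For giant: g(cons)+10=q, i(vowel)+9=r, a(vowel)+9=j, n(cons)+10=x, t(cons)+10=d.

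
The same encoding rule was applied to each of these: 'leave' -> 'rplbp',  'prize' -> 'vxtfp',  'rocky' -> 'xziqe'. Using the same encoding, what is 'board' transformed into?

hzlxj

Vowels shift forward by 11 and consonants shift forward by 6.
For board: b(cons)+6=h, o(vowel)+11=z, a(vowel)+11=l, r(cons)+6=x, d(cons)+6=j.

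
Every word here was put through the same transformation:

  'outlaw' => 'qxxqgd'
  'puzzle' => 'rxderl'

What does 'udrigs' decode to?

sandal

In outlaw: o→q is +2, u→x is +3, t→x is +4, l→q is +5 — the shift increases by 1 each position. The shift increases by 1 at each position, starting from +2: 2, 3, 4, ….
Decoding udrigs: u−2=s, d−3=a, r−4=n, i−5=d, g−6=a, s−7=l.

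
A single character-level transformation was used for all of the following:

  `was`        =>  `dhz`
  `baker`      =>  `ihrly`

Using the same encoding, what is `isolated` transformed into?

pzvshalk

Compare letters: w→d is +7, a→h is +7, s→z is +7 — a constant shift. Every letter moves 7 places later in the alphabet, wrapping around z→a.
On isolated: i+7=p, s+7=z, o+7=v, l+7=s, a+7=h, t+7=a, e+7=l, d+7=k.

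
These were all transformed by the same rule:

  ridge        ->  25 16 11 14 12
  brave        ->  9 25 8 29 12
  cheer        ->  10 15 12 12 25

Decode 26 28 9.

sub

r is letter #18 and maps to 25: an offset of 7. Each letter is replaced by its alphabet position (a=1..z=26) + 7.
Reversing it on 26 28 9: 26→(26−7)÷1=19=s, 28→(28−7)÷1=21=u, 9→(9−7)÷1=2=b.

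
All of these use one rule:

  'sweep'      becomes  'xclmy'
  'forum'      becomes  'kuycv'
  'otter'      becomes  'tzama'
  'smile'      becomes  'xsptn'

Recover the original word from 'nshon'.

image

In sweep: s→x is +5, w→c is +6, e→l is +7, e→m is +8 — the shift increases by 1 each position. Letter i (0-indexed) is shifted by i+5, so successive shifts are 5, 6, 7, ….
Decoding nshon: n−5=i, s−6=m, h−7=a, o−8=g, n−9=e.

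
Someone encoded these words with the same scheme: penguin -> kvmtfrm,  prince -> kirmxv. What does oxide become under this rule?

Each letter is replaced by its mirror in the alphabet: a↔z, b↔y, c↔x, and so on (the Atbash cipher).
On oxide: o↔l, x↔c, i↔r, d↔w, e↔v.

lcrwv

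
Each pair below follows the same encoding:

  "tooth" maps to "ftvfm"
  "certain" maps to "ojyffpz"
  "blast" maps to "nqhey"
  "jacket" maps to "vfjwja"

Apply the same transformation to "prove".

bwvhj

Shifts by position in tooth: pos 0: t→f (+12), pos 1: o→t (+5), pos 2: o→v (+7), pos 3: t→f (+12), pos 4: h→m (+5) — repeating every 3. The shifts repeat in a cycle of length 3: positions 0,1,… shift by +12, +5, +7, then the pattern repeats.
On prove: p+12=b, r+5=w, o+7=v, v+12=h, e+5=j.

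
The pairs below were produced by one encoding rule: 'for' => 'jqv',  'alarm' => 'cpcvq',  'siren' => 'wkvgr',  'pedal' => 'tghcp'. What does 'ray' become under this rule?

The shift depends on letter class: consonant f→j is +4, but vowel o→q is +2. Two shifts are in play — +2 for a/e/i/o/u, +4 for every other letter.
Applying it to ray: r(cons)+4=v, a(vowel)+2=c, y(cons)+4=c.

vcc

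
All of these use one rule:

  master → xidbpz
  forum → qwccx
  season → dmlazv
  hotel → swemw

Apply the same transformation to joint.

Shifts by position in master: pos 0: m→x (+11), pos 1: a→i (+8), pos 2: s→d (+11), pos 3: t→b (+8) — repeating every 2. A repeating key of period 2 is used — shifts +11, +8 over and over.
On joint: j+11=u, o+8=w, i+11=t, n+8=v, t+11=e.

uwtve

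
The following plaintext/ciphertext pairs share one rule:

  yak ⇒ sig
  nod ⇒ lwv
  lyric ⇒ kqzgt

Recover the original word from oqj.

Read the word backwards and shift each letter +8.
Undoing it on oqj: shift back: o−8=g, q−8=i, j−8=b → gib; then reverse → big.

big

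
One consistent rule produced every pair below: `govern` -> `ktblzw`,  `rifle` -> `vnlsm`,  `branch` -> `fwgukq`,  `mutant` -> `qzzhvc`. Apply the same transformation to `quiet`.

uzolb

In govern: g→k is +4, o→t is +5, v→b is +6, e→l is +7 — the shift increases by 1 each position. Each letter shifts forward by (position + 4), i.e. 4, 5, 6, … — the shift grows by one for each successive letter.
Applying it to quiet: q+4=u, u+5=z, i+6=o, e+7=l, t+8=b.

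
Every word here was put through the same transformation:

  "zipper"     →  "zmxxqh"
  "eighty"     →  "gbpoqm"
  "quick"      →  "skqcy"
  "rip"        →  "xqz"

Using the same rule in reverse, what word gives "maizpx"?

phrase

The output letters match the input read backwards, each shifted +8: zipper reversed is reppiz. Read the word backwards and shift each letter +8.
Undoing it on maizpx: shift back: m−8=e, a−8=s, i−8=a, z−8=r, p−8=h, x−8=p → esarhp; then reverse → phrase.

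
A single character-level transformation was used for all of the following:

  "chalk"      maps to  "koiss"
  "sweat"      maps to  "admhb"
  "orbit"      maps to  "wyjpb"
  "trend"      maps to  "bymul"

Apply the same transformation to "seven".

Shifts by position in chalk: pos 0: c→k (+8), pos 1: h→o (+7), pos 2: a→i (+8), pos 3: l→s (+7) — repeating every 2. A repeating key of period 2 is used — shifts +8, +7 over and over.
For seven: s+8=a, e+7=l, v+8=d, e+7=l, n+8=v.

aldlv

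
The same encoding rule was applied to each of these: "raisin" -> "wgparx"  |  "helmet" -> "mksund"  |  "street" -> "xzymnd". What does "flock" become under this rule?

In raisin: r→w is +5, a→g is +6, i→p is +7, s→a is +8 — the shift increases by 1 each position. Letter i (0-indexed) is shifted by i+5, so successive shifts are 5, 6, 7, ….
For flock: f+5=k, l+6=r, o+7=v, c+8=k, k+9=t.

krvkt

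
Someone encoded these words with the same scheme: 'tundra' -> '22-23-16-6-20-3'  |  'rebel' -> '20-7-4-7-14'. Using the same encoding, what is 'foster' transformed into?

t is letter #20 and maps to 22: an offset of 2. Each letter is replaced by its alphabet position (a=1..z=26) + 2.
Applying it to foster: f=6→8, o=15→17, s=19→21, t=20→22, e=5→7, r=18→20.

8-17-21-22-7-20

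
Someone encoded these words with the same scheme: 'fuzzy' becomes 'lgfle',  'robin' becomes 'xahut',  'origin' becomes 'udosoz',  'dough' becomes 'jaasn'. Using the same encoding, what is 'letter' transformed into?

rqzfkd

It's a Vigenère-style cipher with numeric key [6,12]: position i shifts by key[i mod 2].
Applying it to letter: l+6=r, e+12=q, t+6=z, t+12=f, e+6=k, r+12=d.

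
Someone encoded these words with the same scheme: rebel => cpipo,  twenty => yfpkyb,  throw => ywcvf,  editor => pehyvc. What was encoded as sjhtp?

juice

Treating letters as 0–25, the rule is x ↦ 11x + 23 (mod 26).
Decoding sjhtp: s(18)→19·(18−23)≡9=j; j(9)→19·(9−23)≡20=u; h(7)→19·(7−23)≡8=i; t(19)→19·(19−23)≡2=c; p(15)→19·(15−23)≡4=e (all mod 26).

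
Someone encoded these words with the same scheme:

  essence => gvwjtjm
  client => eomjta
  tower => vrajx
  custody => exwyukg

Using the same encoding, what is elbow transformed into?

In essence: e→g is +2, s→v is +3, s→w is +4, e→j is +5 — the shift increases by 1 each position. Each letter shifts forward by (position + 2), i.e. 2, 3, 4, … — the shift grows by one for each successive letter.
For elbow: e+2=g, l+3=o, b+4=f, o+5=t, w+6=c.

goftc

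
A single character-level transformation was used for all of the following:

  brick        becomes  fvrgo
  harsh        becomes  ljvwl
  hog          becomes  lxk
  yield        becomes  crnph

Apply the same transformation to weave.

anjzn

The shift depends on letter class: consonant b→f is +4, but vowel i→r is +9. Vowels shift forward by 9 and consonants shift forward by 4.
For weave: w(cons)+4=a, e(vowel)+9=n, a(vowel)+9=j, v(cons)+4=z, e(vowel)+9=n.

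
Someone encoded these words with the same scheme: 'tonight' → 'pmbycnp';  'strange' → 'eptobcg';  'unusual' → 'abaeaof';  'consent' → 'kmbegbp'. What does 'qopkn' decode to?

t(19)→p(15) and o(14)→m(12) fit y≡11x+14 (mod 26); the inverse of 11 mod 26 is 19. Treating letters as 0–25, the rule is x ↦ 11x + 14 (mod 26).
Reversing it on qopkn: q(16)→19·(16−14)≡12=m; o(14)→19·(14−14)≡0=a; p(15)→19·(15−14)≡19=t; k(10)→19·(10−14)≡2=c; n(13)→19·(13−14)≡7=h (all mod 26).

match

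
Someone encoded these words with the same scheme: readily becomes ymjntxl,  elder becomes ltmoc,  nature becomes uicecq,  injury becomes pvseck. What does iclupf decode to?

bucket

In readily: r→y is +7, e→m is +8, a→j is +9, d→n is +10 — the shift increases by 1 each position. Letter i (0-indexed) is shifted by i+7, so successive shifts are 7, 8, 9, ….
Undoing it on iclupf: i−7=b, c−8=u, l−9=c, u−10=k, p−11=e, f−12=t.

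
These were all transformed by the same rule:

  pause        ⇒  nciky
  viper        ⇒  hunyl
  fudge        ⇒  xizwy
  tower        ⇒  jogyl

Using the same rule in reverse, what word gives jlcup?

train

p(15)→n(13) and a(0)→c(2) fit y≡25x+2 (mod 26); the inverse of 25 mod 26 is 25. Each letter's alphabet position (a=0..z=25) is mapped through 25·x+2 mod 26 — an affine cipher.
Decoding jlcup: j(9)→25·(9−2)≡19=t; l(11)→25·(11−2)≡17=r; c(2)→25·(2−2)≡0=a; u(20)→25·(20−2)≡8=i; p(15)→25·(15−2)≡13=n (all mod 26).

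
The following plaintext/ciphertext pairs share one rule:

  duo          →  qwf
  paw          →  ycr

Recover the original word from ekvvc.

attic

The output letters match the input read backwards, each shifted +2: duo reversed is oud. The word is reversed, then every letter is shifted forward by 2.
Undoing it on ekvvc: shift back: e−2=c, k−2=i, v−2=t, v−2=t, c−2=a → citta; then reverse → attic.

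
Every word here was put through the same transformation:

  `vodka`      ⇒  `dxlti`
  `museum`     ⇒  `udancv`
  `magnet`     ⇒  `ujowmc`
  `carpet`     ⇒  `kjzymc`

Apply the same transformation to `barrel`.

Shifts by position in vodka: pos 0: v→d (+8), pos 1: o→x (+9), pos 2: d→l (+8), pos 3: k→t (+9) — repeating every 2. It's a Vigenère-style cipher with numeric key [8,9]: position i shifts by key[i mod 2].
For barrel: b+8=j, a+9=j, r+8=z, r+9=a, e+8=m, l+9=u.

jjzamu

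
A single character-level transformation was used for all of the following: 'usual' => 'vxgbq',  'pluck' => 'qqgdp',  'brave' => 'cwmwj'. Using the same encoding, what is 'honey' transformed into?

itzfd

Shifts by position in usual: pos 0: u→v (+1), pos 1: s→x (+5), pos 2: u→g (+12), pos 3: a→b (+1), pos 4: l→q (+5) — repeating every 3. The shifts repeat in a cycle of length 3: positions 0,1,… shift by +1, +5, +12, then the pattern repeats.
For honey: h+1=i, o+5=t, n+12=z, e+1=f, y+5=d.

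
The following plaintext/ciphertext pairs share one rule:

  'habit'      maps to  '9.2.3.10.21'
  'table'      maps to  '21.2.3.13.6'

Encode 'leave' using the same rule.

The number is (letter's place in the alphabet, a=1) + 1.
On leave: l=12→13, e=5→6, a=1→2, v=22→23, e=5→6.

13.6.2.23.6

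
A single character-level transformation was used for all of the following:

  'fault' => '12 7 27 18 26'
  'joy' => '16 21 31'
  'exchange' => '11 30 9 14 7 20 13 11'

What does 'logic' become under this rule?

18 21 13 15 9

f is letter #6 and maps to 12: an offset of 6. Each letter is replaced by its alphabet position (a=1..z=26) + 6.
For logic: l=12→18, o=15→21, g=7→13, i=9→15, c=3→9.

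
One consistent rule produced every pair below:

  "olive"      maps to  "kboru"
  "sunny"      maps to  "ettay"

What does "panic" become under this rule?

The output letters match the input read backwards, each shifted +6: olive reversed is evilo. Read the word backwards and shift each letter +6.
On panic: reverse → cinap; then shift: c+6=i, i+6=o, n+6=t, a+6=g, p+6=v.

iotgv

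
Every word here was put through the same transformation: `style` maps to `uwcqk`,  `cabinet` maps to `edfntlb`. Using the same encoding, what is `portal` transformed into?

In style: s→u is +2, t→w is +3, y→c is +4, l→q is +5 — the shift increases by 1 each position. The shift increases by 1 at each position, starting from +2: 2, 3, 4, ….
For portal: p+2=r, o+3=r, r+4=v, t+5=y, a+6=g, l+7=s.

rrvygs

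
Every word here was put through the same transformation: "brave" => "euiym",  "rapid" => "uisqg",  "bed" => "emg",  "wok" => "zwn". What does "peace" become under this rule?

Vowels shift forward by 8 and consonants shift forward by 3.
On peace: p(cons)+3=s, e(vowel)+8=m, a(vowel)+8=i, c(cons)+3=f, e(vowel)+8=m.

smifm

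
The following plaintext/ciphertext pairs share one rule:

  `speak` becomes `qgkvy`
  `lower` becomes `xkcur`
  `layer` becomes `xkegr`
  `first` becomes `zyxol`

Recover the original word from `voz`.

The output letters match the input read backwards, each shifted +6: speak reversed is kaeps. Two steps: reverse the string, then apply a Caesar shift of +6.
Undoing it on voz: shift back: v−6=p, o−6=i, z−6=t → pit; then reverse → tip.

tip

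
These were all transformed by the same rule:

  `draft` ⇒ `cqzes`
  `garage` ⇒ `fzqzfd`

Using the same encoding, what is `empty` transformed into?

Compare letters: d→c is +25, r→q is +25, a→z is +25 — a constant shift. Each letter is shifted forward by 25 in the alphabet (a Caesar shift of +25).
For empty: e+25=d, m+25=l, p+25=o, t+25=s, y+25=x.

dlosx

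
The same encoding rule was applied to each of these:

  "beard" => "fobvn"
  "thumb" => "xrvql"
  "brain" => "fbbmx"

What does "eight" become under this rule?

ishld

Shifts by position in beard: pos 0: b→f (+4), pos 1: e→o (+10), pos 2: a→b (+1), pos 3: r→v (+4), pos 4: d→n (+10) — repeating every 3. It's a Vigenère-style cipher with numeric key [4,10,1]: position i shifts by key[i mod 3].
On eight: e+4=i, i+10=s, g+1=h, h+4=l, t+10=d.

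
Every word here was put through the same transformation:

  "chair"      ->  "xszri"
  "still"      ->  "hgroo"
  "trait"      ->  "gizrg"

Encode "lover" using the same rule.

c(2)→x(23) and h(7)→s(18) fit y≡25x+25 (mod 26); the inverse of 25 mod 26 is 25. Treating letters as 0–25, the rule is x ↦ 25x + 25 (mod 26).
For lover: l(11)→25·11+25≡14=o; o(14)→25·14+25≡11=l; v(21)→25·21+25≡4=e; e(4)→25·4+25≡21=v; r(17)→25·17+25≡8=i (all mod 26).

olevi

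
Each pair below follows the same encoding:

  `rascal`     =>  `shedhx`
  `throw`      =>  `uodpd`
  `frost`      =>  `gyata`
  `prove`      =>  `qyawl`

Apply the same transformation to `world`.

Shifts by position in rascal: pos 0: r→s (+1), pos 1: a→h (+7), pos 2: s→e (+12), pos 3: c→d (+1), pos 4: a→h (+7), pos 5: l→x (+12) — repeating every 3. It's a Vigenère-style cipher with numeric key [1,7,12]: position i shifts by key[i mod 3].
On world: w+1=x, o+7=v, r+12=d, l+1=m, d+7=k.

xvdmk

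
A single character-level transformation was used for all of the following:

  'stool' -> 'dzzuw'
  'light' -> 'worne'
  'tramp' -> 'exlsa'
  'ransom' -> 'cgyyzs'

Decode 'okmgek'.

Shifts by position in stool: pos 0: s→d (+11), pos 1: t→z (+6), pos 2: o→z (+11), pos 3: o→u (+6) — repeating every 2. It's a Vigenère-style cipher with numeric key [11,6]: position i shifts by key[i mod 2].
Undoing it on okmgek: o−11=d, k−6=e, m−11=b, g−6=a, e−11=t, k−6=e.

debate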